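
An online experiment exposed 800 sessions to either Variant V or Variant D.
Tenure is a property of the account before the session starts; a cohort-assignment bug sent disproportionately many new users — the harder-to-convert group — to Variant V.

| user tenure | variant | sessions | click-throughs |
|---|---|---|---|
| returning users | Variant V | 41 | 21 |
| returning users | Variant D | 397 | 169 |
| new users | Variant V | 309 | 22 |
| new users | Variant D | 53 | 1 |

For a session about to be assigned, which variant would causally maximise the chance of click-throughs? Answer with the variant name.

User tenure is set before the variant has any effect — it is not caused by the variant — and it independently drives the outcome. That makes it a confounder, so the causal comparison is within user tenure levels.
Within each level — returning users: 51.2% vs 42.6%; new users: 7.1% vs 1.9% — Variant V is higher every time.

Variant V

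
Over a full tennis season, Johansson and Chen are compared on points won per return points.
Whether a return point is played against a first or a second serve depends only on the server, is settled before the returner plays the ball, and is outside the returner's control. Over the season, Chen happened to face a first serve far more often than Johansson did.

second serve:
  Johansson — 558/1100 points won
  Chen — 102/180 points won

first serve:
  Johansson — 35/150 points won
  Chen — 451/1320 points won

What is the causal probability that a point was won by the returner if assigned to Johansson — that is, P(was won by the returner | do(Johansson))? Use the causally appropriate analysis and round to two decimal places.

Since serve type is a pre-existing factor (not a product of the player) and it affects the outcome on its own, it is a confounder. The stratified rates, not the pooled rate, identify the causal effect.
Standardising Johansson to the population serve type mix: 0.465·558/1100 + 0.535·35/150 = 0.361.

0.36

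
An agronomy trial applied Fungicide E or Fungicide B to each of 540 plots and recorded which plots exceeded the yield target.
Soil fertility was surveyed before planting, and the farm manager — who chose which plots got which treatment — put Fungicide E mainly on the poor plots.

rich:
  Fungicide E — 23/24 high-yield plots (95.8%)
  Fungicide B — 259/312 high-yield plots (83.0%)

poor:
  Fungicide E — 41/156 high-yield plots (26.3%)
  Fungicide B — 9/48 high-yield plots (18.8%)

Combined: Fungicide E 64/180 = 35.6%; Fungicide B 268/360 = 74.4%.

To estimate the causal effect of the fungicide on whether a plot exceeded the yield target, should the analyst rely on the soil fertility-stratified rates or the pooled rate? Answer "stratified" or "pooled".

Soil fertility satisfies the back-door criterion: it is not a descendant of the fungicide, and it blocks the spurious path from fungicide to outcome. Adjusting for it (i.e., using the within-soil fertility rates) gives the causal effect.
Within each level — rich: 95.8% vs 83.0%; poor: 26.3% vs 18.8% — Fungicide E is higher every time.

stratified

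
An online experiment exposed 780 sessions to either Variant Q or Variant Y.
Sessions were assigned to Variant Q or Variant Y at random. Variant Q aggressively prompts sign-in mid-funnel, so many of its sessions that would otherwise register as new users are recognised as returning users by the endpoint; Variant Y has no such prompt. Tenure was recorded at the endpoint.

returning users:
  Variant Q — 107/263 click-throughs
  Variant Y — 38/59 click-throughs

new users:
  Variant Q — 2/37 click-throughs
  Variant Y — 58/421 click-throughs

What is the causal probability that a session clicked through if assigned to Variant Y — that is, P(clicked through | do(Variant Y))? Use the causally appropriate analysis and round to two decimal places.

0.20

Because the variant influences user tenure, user tenure is a post-treatment mediator, not a confounder. Stratifying on it would bias the estimate; the causal effect is the crude pooled difference.
So P(outcome | do(Variant Y)) is just the pooled rate for Variant Y: 96/480 = 0.200.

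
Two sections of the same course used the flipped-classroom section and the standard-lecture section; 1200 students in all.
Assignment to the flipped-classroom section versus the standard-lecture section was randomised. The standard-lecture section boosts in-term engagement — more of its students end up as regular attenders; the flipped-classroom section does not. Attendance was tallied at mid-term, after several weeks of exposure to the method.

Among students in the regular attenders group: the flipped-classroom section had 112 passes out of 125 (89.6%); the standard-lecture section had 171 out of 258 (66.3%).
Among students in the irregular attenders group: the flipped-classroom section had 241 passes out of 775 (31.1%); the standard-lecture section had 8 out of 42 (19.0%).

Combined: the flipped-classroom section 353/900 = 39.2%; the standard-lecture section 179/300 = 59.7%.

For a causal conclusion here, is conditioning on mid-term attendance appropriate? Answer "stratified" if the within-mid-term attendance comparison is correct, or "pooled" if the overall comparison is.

pooled

The stratified and pooled comparisons disagree (the flipped-classroom section wins within each mid-term attendance; the standard-lecture section wins overall), so the answer turns on the causal role of mid-term attendance.
Stratifying would compare teaching methods among students the teaching methods themselves sorted into mid-term attendance groups — a form of selection on an intermediate. The unconditioned pooled rates give the total causal effect.
Pooled: the flipped-classroom section 39.2% vs the standard-lecture section 59.7%; the standard-lecture section is higher overall.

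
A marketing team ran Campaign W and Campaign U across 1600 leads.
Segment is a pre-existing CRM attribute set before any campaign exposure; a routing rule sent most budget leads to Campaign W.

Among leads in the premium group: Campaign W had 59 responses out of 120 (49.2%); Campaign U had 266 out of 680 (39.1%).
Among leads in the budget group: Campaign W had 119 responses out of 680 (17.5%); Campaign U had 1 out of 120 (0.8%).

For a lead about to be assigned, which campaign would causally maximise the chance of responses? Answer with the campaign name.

Campaign W

The stratified and pooled comparisons disagree (Campaign W wins within each customer segment; Campaign U wins overall), so the answer turns on the causal role of customer segment.
Customer segment satisfies the back-door criterion: it is not a descendant of the campaign, and it blocks the spurious path from campaign to outcome. Adjusting for it (i.e., using the within-customer segment rates) gives the causal effect.
Within each level — premium: 49.2% vs 39.1%; budget: 17.5% vs 0.8% — Campaign W is higher every time.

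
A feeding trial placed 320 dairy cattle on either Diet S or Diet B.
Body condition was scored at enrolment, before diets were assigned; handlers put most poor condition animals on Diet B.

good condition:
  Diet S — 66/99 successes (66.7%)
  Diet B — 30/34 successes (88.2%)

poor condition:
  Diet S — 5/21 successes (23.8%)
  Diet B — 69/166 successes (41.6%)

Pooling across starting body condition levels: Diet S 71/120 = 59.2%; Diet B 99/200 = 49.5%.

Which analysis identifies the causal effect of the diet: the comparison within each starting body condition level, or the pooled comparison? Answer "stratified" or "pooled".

Diet B is higher inside every starting body condition stratum but Diet S is higher in aggregate. Whether to stratify depends on how starting body condition relates to the diet.
Here starting body condition is a common cause — it drives both which diet a case falls under and the outcome. The crude comparison mixes populations; the stratum-specific rates are the causally relevant ones.
Within each level — good condition: 66.7% vs 88.2%; poor condition: 23.8% vs 41.6% — Diet B is higher every time.

stratified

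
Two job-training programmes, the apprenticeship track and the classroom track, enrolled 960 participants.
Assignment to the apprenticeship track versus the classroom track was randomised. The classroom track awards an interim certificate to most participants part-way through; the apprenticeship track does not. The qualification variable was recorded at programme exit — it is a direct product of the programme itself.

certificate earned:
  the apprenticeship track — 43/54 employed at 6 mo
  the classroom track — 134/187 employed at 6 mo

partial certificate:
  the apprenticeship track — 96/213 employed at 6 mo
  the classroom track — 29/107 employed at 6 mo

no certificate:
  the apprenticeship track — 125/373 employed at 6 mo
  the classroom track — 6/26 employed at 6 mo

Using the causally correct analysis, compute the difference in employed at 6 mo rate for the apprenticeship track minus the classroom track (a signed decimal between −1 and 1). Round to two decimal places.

The stratified and pooled comparisons disagree (the apprenticeship track wins within each qualification attained during the programme; the classroom track wins overall), so the answer turns on the causal role of qualification attained during the programme.
Stratifying would compare programmes among participants the programmes themselves sorted into qualification attained during the programme groups — a form of selection on an intermediate. The unconditioned pooled rates give the total causal effect.
The causal difference is the pooled difference: 0.412 − 0.528 = -0.116.

-0.12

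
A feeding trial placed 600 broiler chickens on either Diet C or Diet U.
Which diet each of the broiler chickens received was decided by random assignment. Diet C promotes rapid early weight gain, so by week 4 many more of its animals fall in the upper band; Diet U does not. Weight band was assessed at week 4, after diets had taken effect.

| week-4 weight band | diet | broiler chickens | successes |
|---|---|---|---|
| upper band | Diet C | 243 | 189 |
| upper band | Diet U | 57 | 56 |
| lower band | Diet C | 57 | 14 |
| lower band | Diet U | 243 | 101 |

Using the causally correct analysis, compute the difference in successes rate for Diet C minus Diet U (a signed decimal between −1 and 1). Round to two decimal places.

+0.15

The distribution of week-4 weight band is itself part of what the diet does — it is an intermediate outcome. Holding it fixed would remove that part of the effect; the total effect is the pooled difference.
The causal difference is the pooled difference: 0.677 − 0.523 = +0.153.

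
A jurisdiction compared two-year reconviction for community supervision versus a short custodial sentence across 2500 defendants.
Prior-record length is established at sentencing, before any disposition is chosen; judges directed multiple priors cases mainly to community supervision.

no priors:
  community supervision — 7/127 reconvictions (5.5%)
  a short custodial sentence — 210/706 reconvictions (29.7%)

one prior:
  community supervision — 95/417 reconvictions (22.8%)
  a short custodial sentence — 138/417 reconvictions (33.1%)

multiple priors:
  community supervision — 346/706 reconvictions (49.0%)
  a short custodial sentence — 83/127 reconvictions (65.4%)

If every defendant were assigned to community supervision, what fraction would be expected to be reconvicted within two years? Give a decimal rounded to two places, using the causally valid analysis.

Nothing the disposition does changes prior-record length; the imbalance is an allocation artefact. With prior-record length also predicting the outcome, the pooled figure is confounded, and the within-stratum comparison is the causal one.
Standardising community supervision to the population prior-record length mix: 0.333·7/127 + 0.334·95/417 + 0.333·346/706 = 0.258.

0.26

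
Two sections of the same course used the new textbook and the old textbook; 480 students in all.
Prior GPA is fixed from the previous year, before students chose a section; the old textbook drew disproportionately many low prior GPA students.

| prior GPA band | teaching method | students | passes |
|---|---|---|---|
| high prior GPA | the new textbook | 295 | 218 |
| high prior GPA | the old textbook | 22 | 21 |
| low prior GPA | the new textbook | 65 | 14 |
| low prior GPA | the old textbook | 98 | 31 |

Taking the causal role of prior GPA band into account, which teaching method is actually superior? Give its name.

Nothing the teaching method does changes prior GPA band; the imbalance is an allocation artefact. With prior GPA band also predicting the outcome, the pooled figure is confounded, and the within-stratum comparison is the causal one.
Within each level — high prior GPA: 73.9% vs 95.5%; low prior GPA: 21.5% vs 31.6% — the old textbook is higher every time.

the old textbook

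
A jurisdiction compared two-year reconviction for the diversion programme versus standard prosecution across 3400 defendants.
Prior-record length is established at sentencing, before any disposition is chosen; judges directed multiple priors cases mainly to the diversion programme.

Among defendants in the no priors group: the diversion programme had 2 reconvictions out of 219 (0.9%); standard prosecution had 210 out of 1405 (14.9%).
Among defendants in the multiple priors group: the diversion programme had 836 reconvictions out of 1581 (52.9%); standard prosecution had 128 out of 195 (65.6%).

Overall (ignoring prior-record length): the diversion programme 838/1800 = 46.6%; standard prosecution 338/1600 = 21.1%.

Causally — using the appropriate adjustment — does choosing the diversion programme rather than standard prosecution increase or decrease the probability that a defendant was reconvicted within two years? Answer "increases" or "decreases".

decreases

Since prior-record length is a pre-existing factor (not a product of the disposition) and it affects the outcome on its own, it is a confounder. The stratified rates, not the pooled rate, identify the causal effect.
Within each level — no priors: 0.9% vs 14.9%; multiple priors: 52.9% vs 65.6% — the diversion programme is lower every time.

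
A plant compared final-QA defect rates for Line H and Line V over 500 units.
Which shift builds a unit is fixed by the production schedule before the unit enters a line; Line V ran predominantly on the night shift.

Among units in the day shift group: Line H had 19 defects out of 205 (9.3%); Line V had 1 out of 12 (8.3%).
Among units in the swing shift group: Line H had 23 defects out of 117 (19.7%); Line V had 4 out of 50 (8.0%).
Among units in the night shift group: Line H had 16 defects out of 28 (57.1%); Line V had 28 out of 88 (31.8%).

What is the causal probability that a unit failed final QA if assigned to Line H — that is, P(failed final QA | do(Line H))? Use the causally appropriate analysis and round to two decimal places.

0.24

Within every shift level Line V has the lower rate, yet pooled Line H does — Simpson's reversal.
Here shift is a common cause — it drives both which line a case falls under and the outcome. The crude comparison mixes populations; the stratum-specific rates are the causally relevant ones.
Standardising Line H to the population shift mix: 0.434·19/205 + 0.334·23/117 + 0.232·16/28 = 0.238.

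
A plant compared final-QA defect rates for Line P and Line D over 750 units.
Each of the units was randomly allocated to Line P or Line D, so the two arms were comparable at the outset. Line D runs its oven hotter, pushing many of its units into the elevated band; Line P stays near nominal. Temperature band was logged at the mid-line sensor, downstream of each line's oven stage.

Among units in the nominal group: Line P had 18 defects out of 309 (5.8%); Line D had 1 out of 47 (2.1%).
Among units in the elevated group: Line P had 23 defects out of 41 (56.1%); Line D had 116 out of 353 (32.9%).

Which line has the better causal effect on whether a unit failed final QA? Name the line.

Line P

Line D is lower inside every in-process temperature band stratum but Line P is lower in aggregate. Whether to stratify depends on how in-process temperature band relates to the line.
In-process temperature band here is a post-treatment variable shaped by the line; conditioning on it would introduce bias rather than remove it. The overall comparison is the causal one.
Pooled: Line P 11.7% vs Line D 29.2%; Line P is lower overall.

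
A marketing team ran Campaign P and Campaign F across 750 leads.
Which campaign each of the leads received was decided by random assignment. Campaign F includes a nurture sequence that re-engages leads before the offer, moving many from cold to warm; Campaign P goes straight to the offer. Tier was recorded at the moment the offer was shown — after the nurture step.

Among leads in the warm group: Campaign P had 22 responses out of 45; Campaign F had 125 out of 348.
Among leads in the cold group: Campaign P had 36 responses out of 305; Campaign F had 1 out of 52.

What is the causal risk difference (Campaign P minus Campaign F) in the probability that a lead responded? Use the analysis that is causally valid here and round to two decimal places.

-0.15

The stratified and pooled comparisons disagree (Campaign P wins within each engagement tier; Campaign F wins overall), so the answer turns on the causal role of engagement tier.
Engagement tier is downstream of the campaign. One should not condition on a consequence of treatment, so the overall rates are the right comparison.
The causal difference is the pooled difference: 0.166 − 0.315 = -0.149.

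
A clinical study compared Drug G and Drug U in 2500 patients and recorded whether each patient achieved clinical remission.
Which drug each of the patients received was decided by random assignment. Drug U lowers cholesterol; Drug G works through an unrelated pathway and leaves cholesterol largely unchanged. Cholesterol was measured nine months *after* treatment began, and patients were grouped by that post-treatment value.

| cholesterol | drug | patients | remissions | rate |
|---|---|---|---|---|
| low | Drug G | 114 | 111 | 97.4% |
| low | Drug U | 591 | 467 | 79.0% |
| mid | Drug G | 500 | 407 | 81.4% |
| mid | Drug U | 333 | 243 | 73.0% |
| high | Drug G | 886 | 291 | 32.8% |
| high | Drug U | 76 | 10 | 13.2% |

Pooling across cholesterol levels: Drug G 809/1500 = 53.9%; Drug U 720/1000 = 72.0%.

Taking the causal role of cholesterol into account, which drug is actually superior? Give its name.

Within every cholesterol level Drug G has the higher rate, yet pooled Drug U does — Simpson's reversal.
Because the drug influences cholesterol, cholesterol is a post-treatment mediator, not a confounder. Stratifying on it would bias the estimate; the causal effect is the crude pooled difference.
Pooled: Drug G 53.9% vs Drug U 72.0%; Drug U is higher overall.

Drug U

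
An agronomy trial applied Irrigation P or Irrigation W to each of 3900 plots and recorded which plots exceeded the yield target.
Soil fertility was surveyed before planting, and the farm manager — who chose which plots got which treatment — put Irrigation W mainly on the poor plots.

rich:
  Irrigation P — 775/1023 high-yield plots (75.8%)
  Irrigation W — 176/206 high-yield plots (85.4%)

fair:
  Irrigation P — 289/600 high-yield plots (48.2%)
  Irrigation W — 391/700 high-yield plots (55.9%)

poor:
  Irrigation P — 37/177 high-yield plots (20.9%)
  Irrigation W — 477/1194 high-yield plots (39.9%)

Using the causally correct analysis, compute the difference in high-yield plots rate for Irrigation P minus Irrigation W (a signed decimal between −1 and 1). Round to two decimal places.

Irrigation W is higher inside every soil fertility stratum but Irrigation P is higher in aggregate. Whether to stratify depends on how soil fertility relates to the irrigation.
Soil fertility is set before the irrigation has any effect — it is not caused by the irrigation — and it independently drives the outcome. That makes it a confounder, so the causal comparison is within soil fertility levels.
Adjusting over the population distribution of soil fertility: 0.315·(0.758−0.854) + 0.333·(0.482−0.559) + 0.352·(0.209−0.399) = -0.123.

-0.12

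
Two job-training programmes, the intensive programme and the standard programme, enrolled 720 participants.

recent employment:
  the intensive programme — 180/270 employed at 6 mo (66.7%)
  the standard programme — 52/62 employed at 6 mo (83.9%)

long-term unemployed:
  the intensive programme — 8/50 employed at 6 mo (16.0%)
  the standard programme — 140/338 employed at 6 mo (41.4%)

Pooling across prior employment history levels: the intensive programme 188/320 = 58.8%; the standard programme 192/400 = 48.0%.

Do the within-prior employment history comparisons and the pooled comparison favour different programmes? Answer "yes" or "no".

yes

Within each prior employment history level (recent employment 66.7% vs 83.9%; long-term unemployed 16.0% vs 41.4%), the standard programme has the higher rate every time. Pooled: 58.8% vs 48.0% — the intensive programme has the higher rate overall. The two comparisons disagree.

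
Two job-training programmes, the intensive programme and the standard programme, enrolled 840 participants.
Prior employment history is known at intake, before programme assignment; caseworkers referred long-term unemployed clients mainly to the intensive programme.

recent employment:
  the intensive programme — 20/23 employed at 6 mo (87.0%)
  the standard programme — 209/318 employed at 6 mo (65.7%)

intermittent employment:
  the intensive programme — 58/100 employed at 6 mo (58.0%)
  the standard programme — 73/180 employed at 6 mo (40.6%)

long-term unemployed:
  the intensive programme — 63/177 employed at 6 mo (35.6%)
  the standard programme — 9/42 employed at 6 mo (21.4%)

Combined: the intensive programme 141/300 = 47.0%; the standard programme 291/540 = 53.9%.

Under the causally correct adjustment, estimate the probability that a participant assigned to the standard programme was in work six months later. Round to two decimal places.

0.46

Since prior employment history is a pre-existing factor (not a product of the programme) and it affects the outcome on its own, it is a confounder. The stratified rates, not the pooled rate, identify the causal effect.
Standardising the standard programme to the population prior employment history mix: 0.406·209/318 + 0.333·73/180 + 0.261·9/42 = 0.458.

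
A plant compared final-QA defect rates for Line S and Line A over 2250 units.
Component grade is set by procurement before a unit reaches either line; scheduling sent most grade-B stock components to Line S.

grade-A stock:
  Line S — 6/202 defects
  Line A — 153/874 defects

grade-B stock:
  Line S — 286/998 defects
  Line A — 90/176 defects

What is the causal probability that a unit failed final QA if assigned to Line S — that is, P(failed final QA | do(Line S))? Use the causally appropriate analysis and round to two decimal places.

0.16

Component grade is set before the line has any effect — it is not caused by the line — and it independently drives the outcome. That makes it a confounder, so the causal comparison is within component grade levels.
Standardising Line S to the population component grade mix: 0.478·6/202 + 0.522·286/998 = 0.164.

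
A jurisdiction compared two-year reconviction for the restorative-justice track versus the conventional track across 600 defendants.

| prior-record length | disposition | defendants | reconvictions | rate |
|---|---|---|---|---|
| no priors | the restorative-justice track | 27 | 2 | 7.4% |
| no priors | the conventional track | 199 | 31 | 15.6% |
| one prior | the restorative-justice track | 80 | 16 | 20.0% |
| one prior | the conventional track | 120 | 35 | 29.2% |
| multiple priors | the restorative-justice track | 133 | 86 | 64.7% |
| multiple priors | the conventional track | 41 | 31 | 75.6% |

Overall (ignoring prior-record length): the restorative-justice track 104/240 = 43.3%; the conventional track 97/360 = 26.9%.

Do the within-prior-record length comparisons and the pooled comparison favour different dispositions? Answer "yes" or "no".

yes

Within each prior-record length level (no priors 7.4% vs 15.6%; one prior 20.0% vs 29.2%; multiple priors 64.7% vs 75.6%), the restorative-justice track has the lower rate every time. Pooled: 43.3% vs 26.9% — the conventional track has the lower rate overall. The two comparisons disagree.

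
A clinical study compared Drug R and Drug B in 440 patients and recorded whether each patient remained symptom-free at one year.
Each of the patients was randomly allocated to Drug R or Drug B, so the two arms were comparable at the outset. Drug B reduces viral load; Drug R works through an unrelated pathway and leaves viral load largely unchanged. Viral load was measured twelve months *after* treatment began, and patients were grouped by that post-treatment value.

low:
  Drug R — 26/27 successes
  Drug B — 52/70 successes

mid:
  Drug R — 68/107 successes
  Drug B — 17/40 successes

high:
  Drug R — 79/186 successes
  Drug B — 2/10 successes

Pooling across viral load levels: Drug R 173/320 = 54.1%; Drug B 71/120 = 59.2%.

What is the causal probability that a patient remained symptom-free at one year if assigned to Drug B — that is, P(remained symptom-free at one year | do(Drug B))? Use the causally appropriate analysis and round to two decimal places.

0.59

Viral load is downstream of the drug. One should not condition on a consequence of treatment, so the overall rates are the right comparison.
So P(outcome | do(Drug B)) is just the pooled rate for Drug B: 71/120 = 0.592.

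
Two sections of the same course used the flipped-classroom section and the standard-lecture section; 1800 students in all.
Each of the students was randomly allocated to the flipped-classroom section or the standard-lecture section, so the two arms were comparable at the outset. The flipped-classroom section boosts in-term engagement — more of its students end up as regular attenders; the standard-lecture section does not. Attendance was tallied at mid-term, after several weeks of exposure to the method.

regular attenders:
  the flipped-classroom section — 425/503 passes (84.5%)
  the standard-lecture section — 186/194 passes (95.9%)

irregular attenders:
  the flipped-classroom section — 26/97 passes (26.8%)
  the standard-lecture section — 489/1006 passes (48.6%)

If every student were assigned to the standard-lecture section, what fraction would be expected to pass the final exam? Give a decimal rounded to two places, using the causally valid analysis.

0.56

Stratifying would compare teaching methods among students the teaching methods themselves sorted into mid-term attendance groups — a form of selection on an intermediate. The unconditioned pooled rates give the total causal effect.
So P(outcome | do(the standard-lecture section)) is just the pooled rate for the standard-lecture section: 675/1200 = 0.562.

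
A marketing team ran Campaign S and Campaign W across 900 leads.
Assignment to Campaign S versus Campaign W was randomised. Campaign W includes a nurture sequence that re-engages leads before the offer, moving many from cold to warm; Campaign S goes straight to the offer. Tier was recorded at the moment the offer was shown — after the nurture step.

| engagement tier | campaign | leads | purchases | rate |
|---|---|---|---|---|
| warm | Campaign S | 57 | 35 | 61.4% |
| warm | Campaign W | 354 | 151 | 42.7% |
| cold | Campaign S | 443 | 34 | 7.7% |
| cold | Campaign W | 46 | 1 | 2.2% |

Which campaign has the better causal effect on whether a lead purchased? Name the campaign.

The engagement tier-specific comparison favours Campaign S throughout, but the pooled figures favour Campaign W. The question is whether to condition on engagement tier.
Because the campaign influences engagement tier, engagement tier is a post-treatment mediator, not a confounder. Stratifying on it would bias the estimate; the causal effect is the crude pooled difference.
Pooled: Campaign S 13.8% vs Campaign W 38.0%; Campaign W is higher overall.

Campaign W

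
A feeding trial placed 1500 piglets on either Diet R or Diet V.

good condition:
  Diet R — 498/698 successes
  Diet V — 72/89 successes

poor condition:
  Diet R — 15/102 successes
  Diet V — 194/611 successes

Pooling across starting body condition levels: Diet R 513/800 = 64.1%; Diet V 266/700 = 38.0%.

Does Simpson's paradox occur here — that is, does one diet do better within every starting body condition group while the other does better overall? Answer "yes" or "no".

yes

Within each starting body condition level (good condition 71.3% vs 80.9%; poor condition 14.7% vs 31.8%), Diet V has the higher rate every time. Pooled: 64.1% vs 38.0% — Diet R has the higher rate overall. The two comparisons disagree.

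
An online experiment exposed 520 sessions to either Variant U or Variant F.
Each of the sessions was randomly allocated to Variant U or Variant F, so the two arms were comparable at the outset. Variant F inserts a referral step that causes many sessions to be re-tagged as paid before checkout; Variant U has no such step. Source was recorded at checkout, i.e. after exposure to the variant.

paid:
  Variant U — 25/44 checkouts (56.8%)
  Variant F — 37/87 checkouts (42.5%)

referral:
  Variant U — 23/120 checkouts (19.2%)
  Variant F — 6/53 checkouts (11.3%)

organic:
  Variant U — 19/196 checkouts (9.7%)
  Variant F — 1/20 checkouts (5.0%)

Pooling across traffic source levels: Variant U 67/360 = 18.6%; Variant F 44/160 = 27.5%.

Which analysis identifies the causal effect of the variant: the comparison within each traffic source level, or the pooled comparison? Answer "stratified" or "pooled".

pooled

Traffic source is downstream of the variant. One should not condition on a consequence of treatment, so the overall rates are the right comparison.
Pooled: Variant U 18.6% vs Variant F 27.5%; Variant F is higher overall.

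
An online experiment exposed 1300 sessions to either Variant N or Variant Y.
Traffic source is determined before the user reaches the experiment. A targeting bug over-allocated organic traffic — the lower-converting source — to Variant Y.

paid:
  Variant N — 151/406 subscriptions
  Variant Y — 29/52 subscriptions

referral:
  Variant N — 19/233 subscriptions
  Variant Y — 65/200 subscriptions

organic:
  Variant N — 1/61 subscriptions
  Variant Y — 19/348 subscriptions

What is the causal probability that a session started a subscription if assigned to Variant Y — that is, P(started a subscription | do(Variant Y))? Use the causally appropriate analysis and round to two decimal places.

Nothing the variant does changes traffic source; the imbalance is an allocation artefact. With traffic source also predicting the outcome, the pooled figure is confounded, and the within-stratum comparison is the causal one.
Standardising Variant Y to the population traffic source mix: 0.352·29/52 + 0.333·65/200 + 0.315·19/348 = 0.322.

0.32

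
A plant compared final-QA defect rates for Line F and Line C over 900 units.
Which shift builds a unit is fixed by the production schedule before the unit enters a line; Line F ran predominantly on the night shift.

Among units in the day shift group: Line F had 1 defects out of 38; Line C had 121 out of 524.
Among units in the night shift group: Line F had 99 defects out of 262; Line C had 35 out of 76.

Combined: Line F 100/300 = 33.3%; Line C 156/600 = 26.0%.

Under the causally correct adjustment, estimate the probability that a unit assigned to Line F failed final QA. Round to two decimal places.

0.16

Line F is lower inside every shift stratum but Line C is lower in aggregate. Whether to stratify depends on how shift relates to the line.
Nothing the line does changes shift; the imbalance is an allocation artefact. With shift also predicting the outcome, the pooled figure is confounded, and the within-stratum comparison is the causal one.
Standardising Line F to the population shift mix: 0.624·1/38 + 0.376·99/262 = 0.158.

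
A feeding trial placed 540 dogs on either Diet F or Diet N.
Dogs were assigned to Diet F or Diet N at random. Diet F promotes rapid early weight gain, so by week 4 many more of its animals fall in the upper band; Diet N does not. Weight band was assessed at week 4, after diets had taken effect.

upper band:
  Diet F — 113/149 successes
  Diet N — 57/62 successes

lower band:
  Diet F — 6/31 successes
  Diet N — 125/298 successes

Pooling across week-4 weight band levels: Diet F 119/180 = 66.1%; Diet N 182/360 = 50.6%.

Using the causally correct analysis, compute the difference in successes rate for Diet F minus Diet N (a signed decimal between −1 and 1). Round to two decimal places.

+0.16

Week-4 weight band is recorded after the diet and is itself shifted by it — it sits on the causal path from diet to outcome. Conditioning on a mediator would strip out part of the effect we want; the pooled comparison gives the total causal effect.
The causal difference is the pooled difference: 0.661 − 0.506 = +0.156.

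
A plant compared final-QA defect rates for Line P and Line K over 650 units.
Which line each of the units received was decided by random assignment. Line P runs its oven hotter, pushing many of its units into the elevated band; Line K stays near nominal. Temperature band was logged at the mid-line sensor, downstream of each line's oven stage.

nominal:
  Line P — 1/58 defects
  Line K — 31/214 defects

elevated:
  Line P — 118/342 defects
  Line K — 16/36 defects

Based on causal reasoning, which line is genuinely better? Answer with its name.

Line K

The in-process temperature band-specific comparison favours Line P throughout, but the pooled figures favour Line K. The question is whether to condition on in-process temperature band.
In-process temperature band is downstream of the line. One should not condition on a consequence of treatment, so the overall rates are the right comparison.
Pooled: Line P 29.8% vs Line K 18.8%; Line K is lower overall.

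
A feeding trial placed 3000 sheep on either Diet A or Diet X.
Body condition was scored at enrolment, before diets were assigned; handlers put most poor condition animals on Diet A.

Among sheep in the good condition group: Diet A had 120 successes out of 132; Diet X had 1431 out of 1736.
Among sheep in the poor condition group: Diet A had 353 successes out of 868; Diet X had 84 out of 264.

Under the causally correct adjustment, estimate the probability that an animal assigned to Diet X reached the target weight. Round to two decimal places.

Nothing the diet does changes starting body condition; the imbalance is an allocation artefact. With starting body condition also predicting the outcome, the pooled figure is confounded, and the within-stratum comparison is the causal one.
Standardising Diet X to the population starting body condition mix: 0.623·1431/1736 + 0.377·84/264 = 0.633.

0.63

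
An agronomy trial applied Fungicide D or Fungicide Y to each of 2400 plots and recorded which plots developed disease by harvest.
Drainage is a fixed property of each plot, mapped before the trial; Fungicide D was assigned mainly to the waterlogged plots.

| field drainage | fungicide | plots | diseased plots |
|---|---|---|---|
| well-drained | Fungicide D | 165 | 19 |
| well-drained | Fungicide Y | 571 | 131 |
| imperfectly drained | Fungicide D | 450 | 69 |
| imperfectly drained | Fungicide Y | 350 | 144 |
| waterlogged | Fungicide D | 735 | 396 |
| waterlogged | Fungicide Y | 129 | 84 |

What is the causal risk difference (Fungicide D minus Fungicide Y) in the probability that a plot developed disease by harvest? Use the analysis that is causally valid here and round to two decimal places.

The field drainage-specific comparison favours Fungicide D throughout, but the pooled figures favour Fungicide Y. The question is whether to condition on field drainage.
Here field drainage is a common cause — it drives both which fungicide a case falls under and the outcome. The crude comparison mixes populations; the stratum-specific rates are the causally relevant ones.
Adjusting over the population distribution of field drainage: 0.307·(0.115−0.229) + 0.333·(0.153−0.411) + 0.360·(0.539−0.651) = -0.162.

-0.16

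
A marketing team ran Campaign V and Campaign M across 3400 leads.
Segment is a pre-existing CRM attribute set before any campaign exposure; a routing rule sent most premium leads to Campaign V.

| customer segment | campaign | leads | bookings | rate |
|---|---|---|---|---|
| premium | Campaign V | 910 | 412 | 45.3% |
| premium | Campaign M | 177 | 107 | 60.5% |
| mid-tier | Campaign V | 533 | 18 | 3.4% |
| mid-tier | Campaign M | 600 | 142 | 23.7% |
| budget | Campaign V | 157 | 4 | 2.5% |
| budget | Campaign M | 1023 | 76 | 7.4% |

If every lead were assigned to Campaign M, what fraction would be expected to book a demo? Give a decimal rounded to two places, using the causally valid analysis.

0.30

Since customer segment is a pre-existing factor (not a product of the campaign) and it affects the outcome on its own, it is a confounder. The stratified rates, not the pooled rate, identify the causal effect.
Standardising Campaign M to the population customer segment mix: 0.320·107/177 + 0.333·142/600 + 0.347·76/1023 = 0.298.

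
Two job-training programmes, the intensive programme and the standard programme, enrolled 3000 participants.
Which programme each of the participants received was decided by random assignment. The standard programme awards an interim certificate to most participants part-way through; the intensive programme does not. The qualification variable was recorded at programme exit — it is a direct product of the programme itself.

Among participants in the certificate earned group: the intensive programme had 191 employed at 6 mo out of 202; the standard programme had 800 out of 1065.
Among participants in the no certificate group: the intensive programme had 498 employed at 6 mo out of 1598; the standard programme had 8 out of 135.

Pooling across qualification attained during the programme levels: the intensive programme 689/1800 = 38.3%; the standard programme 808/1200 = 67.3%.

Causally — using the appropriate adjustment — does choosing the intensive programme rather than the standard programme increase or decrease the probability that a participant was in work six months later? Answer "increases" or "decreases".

decreases

Qualification attained during the programme here is a post-treatment variable shaped by the programme; conditioning on it would introduce bias rather than remove it. The overall comparison is the causal one.
Pooled: the intensive programme 38.3% vs the standard programme 67.3%; the standard programme is higher overall.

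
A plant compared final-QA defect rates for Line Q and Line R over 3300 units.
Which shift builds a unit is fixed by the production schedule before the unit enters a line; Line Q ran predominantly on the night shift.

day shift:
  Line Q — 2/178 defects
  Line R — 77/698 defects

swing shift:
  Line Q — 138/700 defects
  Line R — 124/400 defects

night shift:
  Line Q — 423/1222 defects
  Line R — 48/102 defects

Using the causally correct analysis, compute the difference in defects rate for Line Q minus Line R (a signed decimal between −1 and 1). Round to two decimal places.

The stratified and pooled comparisons disagree (Line Q wins within each shift; Line R wins overall), so the answer turns on the causal role of shift.
Since shift is a pre-existing factor (not a product of the line) and it affects the outcome on its own, it is a confounder. The stratified rates, not the pooled rate, identify the causal effect.
Adjusting over the population distribution of shift: 0.265·(0.011−0.110) + 0.333·(0.197−0.310) + 0.401·(0.346−0.471) = -0.114.

-0.11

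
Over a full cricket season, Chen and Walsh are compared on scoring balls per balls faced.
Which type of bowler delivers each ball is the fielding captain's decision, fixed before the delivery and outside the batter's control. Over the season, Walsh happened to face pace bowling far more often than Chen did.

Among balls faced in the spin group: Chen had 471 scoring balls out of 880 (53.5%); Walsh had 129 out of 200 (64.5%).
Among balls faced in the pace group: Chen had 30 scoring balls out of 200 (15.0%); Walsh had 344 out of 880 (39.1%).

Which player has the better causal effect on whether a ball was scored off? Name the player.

Walsh

Bowling type satisfies the back-door criterion: it is not a descendant of the player, and it blocks the spurious path from player to outcome. Adjusting for it (i.e., using the within-bowling type rates) gives the causal effect.
Within each level — spin: 53.5% vs 64.5%; pace: 15.0% vs 39.1% — Walsh is higher every time.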